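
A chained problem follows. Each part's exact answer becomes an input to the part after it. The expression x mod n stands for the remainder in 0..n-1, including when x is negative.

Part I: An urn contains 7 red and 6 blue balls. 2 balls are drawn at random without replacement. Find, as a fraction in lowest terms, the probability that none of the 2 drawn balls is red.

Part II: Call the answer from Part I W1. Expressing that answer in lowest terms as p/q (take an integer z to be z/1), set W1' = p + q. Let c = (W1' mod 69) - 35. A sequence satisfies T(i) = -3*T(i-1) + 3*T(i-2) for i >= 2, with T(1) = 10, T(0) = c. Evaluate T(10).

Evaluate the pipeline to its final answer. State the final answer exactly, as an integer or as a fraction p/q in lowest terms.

-1762722

Part I: total draws C(13,2) = 78; favorable C(6,2) = 15; P = 5/26; answer 5/26
Part II: W1 = 5/26; threaded value p + q = 31; c = -4; T(2) = -3*(10) + 3*(-4) = -42; iterating: T(2)=-42, T(3)=156, T(4)=-594, T(5)=2250, T(6)=-8532, T(7)=32346, T(8)=-122634, T(9)=464940, T(10)=-1762722; answer -1762722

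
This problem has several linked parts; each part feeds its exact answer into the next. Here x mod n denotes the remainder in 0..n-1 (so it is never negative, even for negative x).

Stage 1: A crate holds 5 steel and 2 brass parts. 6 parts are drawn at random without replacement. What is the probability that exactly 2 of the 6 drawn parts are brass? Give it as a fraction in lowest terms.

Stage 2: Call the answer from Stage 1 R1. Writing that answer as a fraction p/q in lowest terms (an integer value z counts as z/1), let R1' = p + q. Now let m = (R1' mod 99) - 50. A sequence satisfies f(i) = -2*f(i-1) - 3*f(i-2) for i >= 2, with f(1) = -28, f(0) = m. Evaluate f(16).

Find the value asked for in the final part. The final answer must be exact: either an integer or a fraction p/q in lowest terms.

353018

Stage 1: total draws C(7,6) = 7; favorable C(2,2)*C(5,4) = 5; P = 5/7; answer 5/7
Stage 2: R1 = 5/7; threaded value p + q = 12; m = -38; f(2) = -2*(-28) - 3*(-38) = 170; iterating: f(2)=170, f(3)=-256, f(4)=2, f(5)=764, f(6)=-1534, f(7)=776, f(8)=3050, f(9)=-8428, f(10)=7706, f(11)=9872, f(12)=-42862, f(13)=56108, f(14)=16370, f(15)=-201064, f(16)=353018; answer 353018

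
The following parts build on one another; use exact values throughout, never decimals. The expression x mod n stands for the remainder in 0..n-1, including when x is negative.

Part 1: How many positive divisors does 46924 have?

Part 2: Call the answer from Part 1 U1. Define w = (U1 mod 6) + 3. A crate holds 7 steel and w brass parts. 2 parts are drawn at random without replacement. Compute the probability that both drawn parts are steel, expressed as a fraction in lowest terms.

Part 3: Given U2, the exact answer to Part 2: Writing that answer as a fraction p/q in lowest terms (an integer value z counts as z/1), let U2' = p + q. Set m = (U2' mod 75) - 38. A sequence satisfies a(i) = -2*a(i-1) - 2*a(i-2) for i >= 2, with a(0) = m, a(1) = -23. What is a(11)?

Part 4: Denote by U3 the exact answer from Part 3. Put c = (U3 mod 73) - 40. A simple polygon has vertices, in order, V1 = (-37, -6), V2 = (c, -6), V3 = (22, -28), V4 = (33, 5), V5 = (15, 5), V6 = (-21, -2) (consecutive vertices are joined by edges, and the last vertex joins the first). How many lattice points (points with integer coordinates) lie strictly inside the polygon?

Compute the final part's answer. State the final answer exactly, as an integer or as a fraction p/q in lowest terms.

480

Part 1: 46924 = 2^2 * 11731; number of divisors = (2+1) * (1+1) = 6; answer 6
Part 2: U1 = 6; w = 3; total draws C(10,2) = 45; favorable C(7,2) = 21; P = 7/15; answer 7/15
Part 3: U2 = 7/15; threaded value p + q = 22; m = -16; a(2) = -2*(-23) - 2*(-16) = 78; iterating: a(2)=78, a(3)=-110, a(4)=64, a(5)=92, a(6)=-312, a(7)=440, a(8)=-256, a(9)=-368, a(10)=1248, a(11)=-1760; answer -1760
Part 4: U3 = -1760; c = 25; cross terms: (-37*-6 - 25*-6)=372, (25*-28 - 22*-6)=-568, (22*5 - 33*-28)=1034, (33*5 - 15*5)=90, (15*-2 - -21*5)=75, (-21*-6 - -37*-2)=52; twice the area = |1055| = 1055; area = 1055/2; boundary points = 62 + 1 + 11 + 18 + 1 + 4 = 97; strictly interior points = area - boundary/2 + 1 = 480; answer 480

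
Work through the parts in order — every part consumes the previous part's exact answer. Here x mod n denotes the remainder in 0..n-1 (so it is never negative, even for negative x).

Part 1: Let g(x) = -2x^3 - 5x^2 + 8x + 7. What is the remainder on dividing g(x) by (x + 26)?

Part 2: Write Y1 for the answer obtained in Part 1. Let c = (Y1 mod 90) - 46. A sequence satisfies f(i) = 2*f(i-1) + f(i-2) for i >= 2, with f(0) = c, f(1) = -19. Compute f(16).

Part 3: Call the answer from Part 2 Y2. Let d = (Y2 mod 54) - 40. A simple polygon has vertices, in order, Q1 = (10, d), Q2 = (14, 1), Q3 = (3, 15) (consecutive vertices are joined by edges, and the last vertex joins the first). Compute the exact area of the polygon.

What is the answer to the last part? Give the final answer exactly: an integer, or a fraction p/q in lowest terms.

Part 1: remainder = value at the root: -2*(-26)^3 - 5*(-26)^2 + 8*(-26)^1 + 7 = (35152) + (-3380) + (-208) + (7) = 31571; answer 31571
Part 2: Y1 = 31571; c = 25; f(2) = 2*(-19) + 1*(25) = -13; iterating: f(2)=-13, f(3)=-45, f(4)=-103, f(5)=-251, f(6)=-605, f(7)=-1461, f(8)=-3527, f(9)=-8515, f(10)=-20557, f(11)=-49629, f(12)=-119815, f(13)=-289259, f(14)=-698333, f(15)=-1685925, f(16)=-4070183; answer -4070183
Part 3: Y2 = -4070183; d = -27; cross terms: (10*1 - 14*-27)=388, (14*15 - 3*1)=207, (3*-27 - 10*15)=-231; twice the area = |364| = 364; area = 182; answer 182

182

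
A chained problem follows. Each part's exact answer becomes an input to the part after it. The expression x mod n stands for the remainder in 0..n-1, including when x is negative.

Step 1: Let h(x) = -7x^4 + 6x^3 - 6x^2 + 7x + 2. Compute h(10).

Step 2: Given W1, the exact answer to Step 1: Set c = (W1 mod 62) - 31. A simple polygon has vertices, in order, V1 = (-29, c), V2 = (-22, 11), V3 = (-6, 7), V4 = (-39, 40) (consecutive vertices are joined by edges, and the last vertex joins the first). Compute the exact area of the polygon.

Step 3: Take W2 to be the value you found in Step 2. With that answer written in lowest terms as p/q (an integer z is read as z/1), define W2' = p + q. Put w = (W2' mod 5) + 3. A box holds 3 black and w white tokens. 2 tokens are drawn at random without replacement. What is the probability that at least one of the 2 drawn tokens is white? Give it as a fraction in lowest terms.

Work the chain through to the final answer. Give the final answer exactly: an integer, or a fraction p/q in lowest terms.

Step 1: -7*(10)^4 + 6*(10)^3 - 6*(10)^2 + 7*(10)^1 + 2 = (-70000) + (6000) + (-600) + (70) + (2) = -64528; answer -64528
Step 2: W1 = -64528; c = -17; cross terms: (-29*11 - -22*-17)=-693, (-22*7 - -6*11)=-88, (-6*40 - -39*7)=33, (-39*-17 - -29*40)=1823; twice the area = |1075| = 1075; area = 1075/2; answer 1075/2
Step 3: W2 = 1075/2; threaded value p + q = 1077; w = 5; total draws C(8,2) = 28; complement C(3,2) = 3; favorable 28 - 3 = 25; P = 25/28; answer 25/28

25/28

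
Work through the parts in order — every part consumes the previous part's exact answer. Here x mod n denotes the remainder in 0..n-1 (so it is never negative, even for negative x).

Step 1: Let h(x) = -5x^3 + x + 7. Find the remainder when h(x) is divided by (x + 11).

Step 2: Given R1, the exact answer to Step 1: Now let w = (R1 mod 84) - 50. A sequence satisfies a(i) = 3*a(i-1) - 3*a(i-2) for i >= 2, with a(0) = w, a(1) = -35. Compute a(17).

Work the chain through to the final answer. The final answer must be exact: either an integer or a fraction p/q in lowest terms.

Step 1: remainder = value at the root: -5*(-11)^3 + 1*(-11)^1 + 7 = (6655) + (-11) + (7) = 6651; answer 6651
Step 2: R1 = 6651; w = -35; a(2) = 3*(-35) - 3*(-35) = 0; iterating: a(2)=0, a(3)=105, a(4)=315, a(5)=630, a(6)=945, a(7)=945, a(8)=0, a(9)=-2835, a(10)=-8505, a(11)=-17010, a(12)=-25515, a(13)=-25515, a(14)=0, a(15)=76545, a(16)=229635, a(17)=459270; answer 459270

459270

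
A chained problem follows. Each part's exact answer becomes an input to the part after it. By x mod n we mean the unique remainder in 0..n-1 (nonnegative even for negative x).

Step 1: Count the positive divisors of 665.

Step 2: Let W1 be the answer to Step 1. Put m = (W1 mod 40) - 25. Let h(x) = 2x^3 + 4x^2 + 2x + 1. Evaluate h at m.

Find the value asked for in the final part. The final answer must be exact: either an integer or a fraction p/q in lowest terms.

-8703

Step 1: 665 = 5 * 7 * 19; number of divisors = (1+1) * (1+1) * (1+1) = 8; answer 8
Step 2: W1 = 8; m = -17; 2*(-17)^3 + 4*(-17)^2 + 2*(-17)^1 + 1 = (-9826) + (1156) + (-34) + (1) = -8703; answer -8703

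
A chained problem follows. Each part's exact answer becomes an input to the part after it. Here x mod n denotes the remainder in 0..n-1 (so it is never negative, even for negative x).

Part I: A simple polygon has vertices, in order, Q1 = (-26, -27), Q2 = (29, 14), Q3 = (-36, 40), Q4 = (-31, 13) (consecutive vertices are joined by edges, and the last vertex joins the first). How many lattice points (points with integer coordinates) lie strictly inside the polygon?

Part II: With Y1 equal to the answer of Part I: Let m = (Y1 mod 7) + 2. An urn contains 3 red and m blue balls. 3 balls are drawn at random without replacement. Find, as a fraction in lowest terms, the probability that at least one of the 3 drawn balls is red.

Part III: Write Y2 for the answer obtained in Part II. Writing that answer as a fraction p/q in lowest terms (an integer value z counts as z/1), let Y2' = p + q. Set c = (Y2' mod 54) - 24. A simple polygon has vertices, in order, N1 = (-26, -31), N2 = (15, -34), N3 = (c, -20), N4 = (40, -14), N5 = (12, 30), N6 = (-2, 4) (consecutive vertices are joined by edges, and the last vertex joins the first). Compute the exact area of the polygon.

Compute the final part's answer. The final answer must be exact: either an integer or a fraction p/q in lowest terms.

3751/2

Part I: cross terms: (-26*14 - 29*-27)=419, (29*40 - -36*14)=1664, (-36*13 - -31*40)=772, (-31*-27 - -26*13)=1175; twice the area = |4030| = 4030; area = 2015; boundary points = 1 + 13 + 1 + 5 = 20; strictly interior points = area - boundary/2 + 1 = 2006; answer 2006
Part II: Y1 = 2006; m = 6; total draws C(9,3) = 84; complement C(6,3) = 20; favorable 84 - 20 = 64; P = 16/21; answer 16/21
Part III: Y2 = 16/21; threaded value p + q = 37; c = 13; cross terms: (-26*-34 - 15*-31)=1349, (15*-20 - 13*-34)=142, (13*-14 - 40*-20)=618, (40*30 - 12*-14)=1368, (12*4 - -2*30)=108, (-2*-31 - -26*4)=166; twice the area = |3751| = 3751; area = 3751/2; answer 3751/2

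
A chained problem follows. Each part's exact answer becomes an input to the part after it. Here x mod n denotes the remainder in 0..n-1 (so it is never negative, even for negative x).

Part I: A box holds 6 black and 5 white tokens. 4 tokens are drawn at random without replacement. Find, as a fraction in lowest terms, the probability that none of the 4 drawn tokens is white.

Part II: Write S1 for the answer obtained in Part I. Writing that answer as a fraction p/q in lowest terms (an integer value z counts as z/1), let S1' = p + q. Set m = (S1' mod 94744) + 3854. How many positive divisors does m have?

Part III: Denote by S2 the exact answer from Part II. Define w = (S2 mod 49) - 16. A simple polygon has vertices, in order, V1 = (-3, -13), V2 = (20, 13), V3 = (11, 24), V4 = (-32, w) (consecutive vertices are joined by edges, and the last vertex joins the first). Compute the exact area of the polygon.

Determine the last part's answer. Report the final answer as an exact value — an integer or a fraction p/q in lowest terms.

773

Part I: total draws C(11,4) = 330; favorable C(6,4) = 15; P = 1/22; answer 1/22
Part II: S1 = 1/22; threaded value p + q = 23; m = 3877; 3877 is prime, so its only divisors are 1 and 3877; count = 2; answer 2
Part III: S2 = 2; w = -14; cross terms: (-3*13 - 20*-13)=221, (20*24 - 11*13)=337, (11*-14 - -32*24)=614, (-32*-13 - -3*-14)=374; twice the area = |1546| = 1546; area = 773; answer 773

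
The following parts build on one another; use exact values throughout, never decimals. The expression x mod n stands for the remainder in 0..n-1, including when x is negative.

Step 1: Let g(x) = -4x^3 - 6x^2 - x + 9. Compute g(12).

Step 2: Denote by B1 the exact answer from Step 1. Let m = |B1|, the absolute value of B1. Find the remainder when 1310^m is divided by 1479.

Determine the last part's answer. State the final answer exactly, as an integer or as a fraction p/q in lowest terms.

Step 1: -4*(12)^3 - 6*(12)^2 - 1*(12)^1 + 9 = (-6912) + (-864) + (-12) + (9) = -7779; answer -7779
Step 2: B1 = -7779; m = 7779; squarings mod 1479: 1310^1=1310, 1310^2=460, 1310^4=103, 1310^8=256, 1310^16=460, 1310^32=103, 1310^64=256, 1310^128=460, 1310^256=103, 1310^512=256, 1310^1024=460, 1310^2048=103, 1310^4096=256; 1310^7779 = 1310^1 * 1310^2 * 1310^32 * 1310^64 * 1310^512 * 1310^1024 * 1310^2048 * 1310^4096 = 1106 (mod 1479); answer 1106

1106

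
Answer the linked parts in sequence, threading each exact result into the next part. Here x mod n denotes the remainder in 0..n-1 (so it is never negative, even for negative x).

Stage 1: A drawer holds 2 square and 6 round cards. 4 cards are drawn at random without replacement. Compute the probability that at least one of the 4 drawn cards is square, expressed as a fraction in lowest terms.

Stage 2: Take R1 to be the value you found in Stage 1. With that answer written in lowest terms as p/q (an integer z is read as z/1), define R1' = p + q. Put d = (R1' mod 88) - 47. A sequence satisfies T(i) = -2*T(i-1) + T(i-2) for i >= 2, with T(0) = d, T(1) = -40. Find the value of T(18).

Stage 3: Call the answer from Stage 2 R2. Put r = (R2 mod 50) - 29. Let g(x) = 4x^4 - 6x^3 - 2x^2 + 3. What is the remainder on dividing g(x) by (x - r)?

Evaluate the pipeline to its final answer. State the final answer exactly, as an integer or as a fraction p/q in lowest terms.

100727

Stage 1: total draws C(8,4) = 70; complement C(6,4) = 15; favorable 70 - 15 = 55; P = 11/14; answer 11/14
Stage 2: R1 = 11/14; threaded value p + q = 25; d = -22; T(2) = -2*(-40) + 1*(-22) = 58; iterating: T(2)=58, T(3)=-156, T(4)=370, T(5)=-896, T(6)=2162, T(7)=-5220, T(8)=12602, T(9)=-30424, T(10)=73450, T(11)=-177324, T(12)=428098, T(13)=-1033520, T(14)=2495138, T(15)=-6023796, T(16)=14542730, T(17)=-35109256, T(18)=84761242; answer 84761242
Stage 3: R2 = 84761242; r = 13; remainder = value at the root: 4*(13)^4 - 6*(13)^3 - 2*(13)^2 + 3 = (114244) + (-13182) + (-338) + (3) = 100727; answer 100727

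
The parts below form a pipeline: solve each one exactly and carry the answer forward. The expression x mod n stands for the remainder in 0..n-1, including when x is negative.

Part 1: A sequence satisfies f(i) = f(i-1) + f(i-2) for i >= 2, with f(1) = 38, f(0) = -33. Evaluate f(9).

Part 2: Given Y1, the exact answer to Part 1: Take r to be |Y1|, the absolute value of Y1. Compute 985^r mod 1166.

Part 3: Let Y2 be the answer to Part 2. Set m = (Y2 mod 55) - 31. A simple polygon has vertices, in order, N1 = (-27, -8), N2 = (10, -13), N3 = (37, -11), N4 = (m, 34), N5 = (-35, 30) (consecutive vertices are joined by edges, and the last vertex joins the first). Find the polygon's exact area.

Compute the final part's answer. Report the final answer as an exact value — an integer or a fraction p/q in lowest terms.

2252

Part 1: f(2) = 1*(38) + 1*(-33) = 5; iterating: f(2)=5, f(3)=43, f(4)=48, f(5)=91, f(6)=139, f(7)=230, f(8)=369, f(9)=599; answer 599
Part 2: Y1 = 599; r = 599; squarings mod 1166: 985^1=985, 985^2=113, 985^4=1109, 985^8=917, 985^16=203, 985^32=399, 985^64=625, 985^128=15, 985^256=225, 985^512=487; 985^599 = 985^1 * 985^2 * 985^4 * 985^16 * 985^64 * 985^512 = 1135 (mod 1166); answer 1135
Part 3: Y2 = 1135; m = 4; cross terms: (-27*-13 - 10*-8)=431, (10*-11 - 37*-13)=371, (37*34 - 4*-11)=1302, (4*30 - -35*34)=1310, (-35*-8 - -27*30)=1090; twice the area = |4504| = 4504; area = 2252; answer 2252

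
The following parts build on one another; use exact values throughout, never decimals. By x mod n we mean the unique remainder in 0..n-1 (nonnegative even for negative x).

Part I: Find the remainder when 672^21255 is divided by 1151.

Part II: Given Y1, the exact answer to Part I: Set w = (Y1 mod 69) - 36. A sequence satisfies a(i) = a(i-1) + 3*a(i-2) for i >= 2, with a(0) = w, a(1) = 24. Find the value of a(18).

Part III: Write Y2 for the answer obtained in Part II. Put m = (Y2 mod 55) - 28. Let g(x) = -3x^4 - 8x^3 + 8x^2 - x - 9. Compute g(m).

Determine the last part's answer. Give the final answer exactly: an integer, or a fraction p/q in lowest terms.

Part I: squarings mod 1151: 672^1=672, 672^2=392, 672^4=581, 672^8=318, 672^16=987, 672^32=423, 672^64=524, 672^128=638, 672^256=741, 672^512=54, 672^1024=614, 672^2048=619, 672^4096=1029, 672^8192=1072, 672^16384=486; 672^21255 = 672^1 * 672^2 * 672^4 * 672^256 * 672^512 * 672^4096 * 672^16384 = 698 (mod 1151); answer 698
Part II: Y1 = 698; w = -28; a(2) = 1*(24) + 3*(-28) = -60; iterating: a(2)=-60, a(3)=12, a(4)=-168, a(5)=-132, a(6)=-636, a(7)=-1032, a(8)=-2940, a(9)=-6036, a(10)=-14856, a(11)=-32964, a(12)=-77532, a(13)=-176424, a(14)=-409020, a(15)=-938292, a(16)=-2165352, a(17)=-4980228, a(18)=-11476284; answer -11476284
Part III: Y2 = -11476284; m = -12; -3*(-12)^4 - 8*(-12)^3 + 8*(-12)^2 - 1*(-12)^1 - 9 = (-62208) + (13824) + (1152) + (12) + (-9) = -47229; answer -47229

-47229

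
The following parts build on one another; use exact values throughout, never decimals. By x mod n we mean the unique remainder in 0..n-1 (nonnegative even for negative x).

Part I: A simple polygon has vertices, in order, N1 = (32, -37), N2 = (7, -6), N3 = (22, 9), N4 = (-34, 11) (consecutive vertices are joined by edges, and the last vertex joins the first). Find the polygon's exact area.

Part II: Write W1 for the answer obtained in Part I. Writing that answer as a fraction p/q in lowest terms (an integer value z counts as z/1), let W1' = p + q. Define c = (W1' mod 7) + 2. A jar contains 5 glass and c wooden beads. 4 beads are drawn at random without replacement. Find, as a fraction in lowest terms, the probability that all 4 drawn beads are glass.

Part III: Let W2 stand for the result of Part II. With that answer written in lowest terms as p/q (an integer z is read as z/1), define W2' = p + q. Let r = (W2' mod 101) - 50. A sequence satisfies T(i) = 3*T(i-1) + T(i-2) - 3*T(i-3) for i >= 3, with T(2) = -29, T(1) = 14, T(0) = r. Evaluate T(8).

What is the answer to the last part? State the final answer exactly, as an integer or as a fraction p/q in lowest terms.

Part I: cross terms: (32*-6 - 7*-37)=67, (7*9 - 22*-6)=195, (22*11 - -34*9)=548, (-34*-37 - 32*11)=906; twice the area = |1716| = 1716; area = 858; answer 858
Part II: W1 = 858; threaded value p + q = 859; c = 7; total draws C(12,4) = 495; favorable C(5,4) = 5; P = 1/99; answer 1/99
Part III: W2 = 1/99; threaded value p + q = 100; r = 50; T(3) = 3*(-29) + 1*(14) - 3*(50) = -223; iterating: T(3)=-223, T(4)=-740, T(5)=-2356, T(6)=-7139, T(7)=-21553, T(8)=-64730; answer -64730

-64730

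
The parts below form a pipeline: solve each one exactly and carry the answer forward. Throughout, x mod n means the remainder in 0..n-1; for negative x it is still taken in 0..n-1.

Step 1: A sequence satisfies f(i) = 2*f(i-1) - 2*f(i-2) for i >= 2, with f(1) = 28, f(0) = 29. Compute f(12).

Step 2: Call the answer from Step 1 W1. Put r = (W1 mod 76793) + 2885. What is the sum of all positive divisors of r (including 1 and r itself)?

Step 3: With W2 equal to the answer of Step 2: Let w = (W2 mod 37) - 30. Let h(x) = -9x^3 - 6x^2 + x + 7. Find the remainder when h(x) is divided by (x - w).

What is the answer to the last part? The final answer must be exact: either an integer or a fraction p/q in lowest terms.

Step 1: f(2) = 2*(28) - 2*(29) = -2; iterating: f(2)=-2, f(3)=-60, f(4)=-116, f(5)=-112, f(6)=8, f(7)=240, f(8)=464, f(9)=448, f(10)=-32, f(11)=-960, f(12)=-1856; answer -1856
Step 2: W1 = -1856; r = 77822; 77822 = 2 * 167 * 233; sigma = (1 + 2) * (1 + 167) * (1 + 233) = 3 * 168 * 234 = 117936; answer 117936
Step 3: W2 = 117936; w = -13; remainder = value at the root: -9*(-13)^3 - 6*(-13)^2 + 1*(-13)^1 + 7 = (19773) + (-1014) + (-13) + (7) = 18753; answer 18753

18753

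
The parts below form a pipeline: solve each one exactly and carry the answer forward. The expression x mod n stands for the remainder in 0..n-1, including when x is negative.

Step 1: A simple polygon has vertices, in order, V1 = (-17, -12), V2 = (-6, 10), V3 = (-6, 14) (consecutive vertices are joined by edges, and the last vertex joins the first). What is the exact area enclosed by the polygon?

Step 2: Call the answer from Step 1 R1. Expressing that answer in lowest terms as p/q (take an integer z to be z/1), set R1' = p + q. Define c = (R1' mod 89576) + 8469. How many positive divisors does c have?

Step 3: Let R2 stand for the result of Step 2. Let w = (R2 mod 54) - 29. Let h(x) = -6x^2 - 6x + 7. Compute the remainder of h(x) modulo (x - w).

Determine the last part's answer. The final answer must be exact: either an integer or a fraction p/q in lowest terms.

Step 1: cross terms: (-17*10 - -6*-12)=-242, (-6*14 - -6*10)=-24, (-6*-12 - -17*14)=310; twice the area = |44| = 44; area = 22; answer 22
Step 2: R1 = 22; threaded value p + q = 23; c = 8492; 8492 = 2^2 * 11 * 193; number of divisors = (2+1) * (1+1) * (1+1) = 12; answer 12
Step 3: R2 = 12; w = -17; remainder = value at the root: -6*(-17)^2 - 6*(-17)^1 + 7 = (-1734) + (102) + (7) = -1625; answer -1625

-1625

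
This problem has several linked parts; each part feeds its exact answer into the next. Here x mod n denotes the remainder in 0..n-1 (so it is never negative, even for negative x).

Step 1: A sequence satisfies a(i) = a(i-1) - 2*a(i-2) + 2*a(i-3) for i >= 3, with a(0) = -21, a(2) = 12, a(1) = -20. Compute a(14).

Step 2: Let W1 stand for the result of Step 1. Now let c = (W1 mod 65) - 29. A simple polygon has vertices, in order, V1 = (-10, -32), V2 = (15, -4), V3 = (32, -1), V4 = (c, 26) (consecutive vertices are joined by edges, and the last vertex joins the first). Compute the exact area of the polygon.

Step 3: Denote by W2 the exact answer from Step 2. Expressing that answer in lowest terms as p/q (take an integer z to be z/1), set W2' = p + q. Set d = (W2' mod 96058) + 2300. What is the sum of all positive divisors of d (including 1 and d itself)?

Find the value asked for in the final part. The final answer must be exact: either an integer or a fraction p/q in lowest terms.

Step 1: a(3) = 1*(12) - 2*(-20) + 2*(-21) = 10; iterating: a(3)=10, a(4)=-54, a(5)=-50, a(6)=78, a(7)=70, a(8)=-186, a(9)=-170, a(10)=342, a(11)=310, a(12)=-714, a(13)=-650, a(14)=1398; answer 1398
Step 2: W1 = 1398; c = 4; cross terms: (-10*-4 - 15*-32)=520, (15*-1 - 32*-4)=113, (32*26 - 4*-1)=836, (4*-32 - -10*26)=132; twice the area = |1601| = 1601; area = 1601/2; answer 1601/2
Step 3: W2 = 1601/2; threaded value p + q = 1603; d = 3903; 3903 = 3 * 1301; sigma = (1 + 3) * (1 + 1301) = 4 * 1302 = 5208; answer 5208

5208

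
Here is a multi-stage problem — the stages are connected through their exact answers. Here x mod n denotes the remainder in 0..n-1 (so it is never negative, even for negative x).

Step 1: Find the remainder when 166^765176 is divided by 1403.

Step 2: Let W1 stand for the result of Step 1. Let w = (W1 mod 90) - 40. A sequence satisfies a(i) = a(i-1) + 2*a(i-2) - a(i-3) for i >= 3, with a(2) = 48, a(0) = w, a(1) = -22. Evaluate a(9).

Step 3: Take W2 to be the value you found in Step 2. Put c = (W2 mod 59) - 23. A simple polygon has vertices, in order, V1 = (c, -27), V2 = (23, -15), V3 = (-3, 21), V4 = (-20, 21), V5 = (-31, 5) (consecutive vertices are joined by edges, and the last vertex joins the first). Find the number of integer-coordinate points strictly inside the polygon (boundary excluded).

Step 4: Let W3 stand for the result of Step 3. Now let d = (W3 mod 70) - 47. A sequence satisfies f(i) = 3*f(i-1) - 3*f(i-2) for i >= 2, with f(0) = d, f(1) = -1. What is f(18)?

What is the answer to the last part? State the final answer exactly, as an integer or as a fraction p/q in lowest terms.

905418

Step 1: squarings mod 1403: 166^1=166, 166^2=899, 166^4=73, 166^8=1120, 166^16=118, 166^32=1297, 166^64=12, 166^128=144, 166^256=1094, 166^512=77, 166^1024=317, 166^2048=876, 166^4096=1338, 166^8192=16, 166^16384=256, 166^32768=998, 166^65536=1277, 166^131072=443, 166^262144=1232, 166^524288=1181; 166^765176 = 166^8 * 166^16 * 166^32 * 166^64 * 166^128 * 166^1024 * 166^2048 * 166^8192 * 166^32768 * 166^65536 * 166^131072 * 166^524288 = 1337 (mod 1403); answer 1337
Step 2: W1 = 1337; w = 37; a(3) = 1*(48) + 2*(-22) - 1*(37) = -33; iterating: a(3)=-33, a(4)=85, a(5)=-29, a(6)=174, a(7)=31, a(8)=408, a(9)=296; answer 296
Step 3: W2 = 296; c = -22; cross terms: (-22*-15 - 23*-27)=951, (23*21 - -3*-15)=438, (-3*21 - -20*21)=357, (-20*5 - -31*21)=551, (-31*-27 - -22*5)=947; twice the area = |3244| = 3244; area = 1622; boundary points = 3 + 2 + 17 + 1 + 1 = 24; strictly interior points = area - boundary/2 + 1 = 1611; answer 1611
Step 4: W3 = 1611; d = -46; f(2) = 3*(-1) - 3*(-46) = 135; iterating: f(2)=135, f(3)=408, f(4)=819, f(5)=1233, f(6)=1242, f(7)=27, f(8)=-3645, f(9)=-11016, f(10)=-22113, f(11)=-33291, f(12)=-33534, f(13)=-729, f(14)=98415, f(15)=297432, f(16)=597051, f(17)=898857, f(18)=905418; answer 905418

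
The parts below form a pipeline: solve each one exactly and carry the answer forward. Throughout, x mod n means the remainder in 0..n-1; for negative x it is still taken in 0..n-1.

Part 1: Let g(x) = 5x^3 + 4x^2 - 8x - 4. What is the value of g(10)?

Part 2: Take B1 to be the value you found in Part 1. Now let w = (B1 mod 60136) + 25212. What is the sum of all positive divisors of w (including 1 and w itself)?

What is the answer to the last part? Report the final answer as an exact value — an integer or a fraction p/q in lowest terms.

89154

Part 1: 5*(10)^3 + 4*(10)^2 - 8*(10)^1 - 4 = (5000) + (400) + (-80) + (-4) = 5316; answer 5316
Part 2: B1 = 5316; w = 30528; 30528 = 2^6 * 3^2 * 53; sigma = (1 + 2 + 4 + 8 + 16 + 32 + 64) * (1 + 3 + 9) * (1 + 53) = 127 * 13 * 54 = 89154; answer 89154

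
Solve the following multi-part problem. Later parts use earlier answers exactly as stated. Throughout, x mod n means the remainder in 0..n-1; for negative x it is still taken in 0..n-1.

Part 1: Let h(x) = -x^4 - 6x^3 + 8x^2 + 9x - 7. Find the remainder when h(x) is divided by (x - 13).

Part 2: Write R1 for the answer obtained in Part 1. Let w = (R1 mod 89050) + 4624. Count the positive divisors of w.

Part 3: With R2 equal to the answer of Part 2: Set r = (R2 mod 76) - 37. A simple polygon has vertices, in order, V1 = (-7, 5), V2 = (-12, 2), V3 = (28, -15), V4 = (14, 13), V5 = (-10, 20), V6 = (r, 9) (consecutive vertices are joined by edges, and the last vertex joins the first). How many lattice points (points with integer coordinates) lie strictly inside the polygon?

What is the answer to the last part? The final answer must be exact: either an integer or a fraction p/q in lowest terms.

802

Part 1: remainder = value at the root: -1*(13)^4 - 6*(13)^3 + 8*(13)^2 + 9*(13)^1 - 7 = (-28561) + (-13182) + (1352) + (117) + (-7) = -40281; answer -40281
Part 2: R1 = -40281; w = 53393; 53393 = 107 * 499; number of divisors = (1+1) * (1+1) = 4; answer 4
Part 3: R2 = 4; r = -33; cross terms: (-7*2 - -12*5)=46, (-12*-15 - 28*2)=124, (28*13 - 14*-15)=574, (14*20 - -10*13)=410, (-10*9 - -33*20)=570, (-33*5 - -7*9)=-102; twice the area = |1622| = 1622; area = 811; boundary points = 1 + 1 + 14 + 1 + 1 + 2 = 20; strictly interior points = area - boundary/2 + 1 = 802; answer 802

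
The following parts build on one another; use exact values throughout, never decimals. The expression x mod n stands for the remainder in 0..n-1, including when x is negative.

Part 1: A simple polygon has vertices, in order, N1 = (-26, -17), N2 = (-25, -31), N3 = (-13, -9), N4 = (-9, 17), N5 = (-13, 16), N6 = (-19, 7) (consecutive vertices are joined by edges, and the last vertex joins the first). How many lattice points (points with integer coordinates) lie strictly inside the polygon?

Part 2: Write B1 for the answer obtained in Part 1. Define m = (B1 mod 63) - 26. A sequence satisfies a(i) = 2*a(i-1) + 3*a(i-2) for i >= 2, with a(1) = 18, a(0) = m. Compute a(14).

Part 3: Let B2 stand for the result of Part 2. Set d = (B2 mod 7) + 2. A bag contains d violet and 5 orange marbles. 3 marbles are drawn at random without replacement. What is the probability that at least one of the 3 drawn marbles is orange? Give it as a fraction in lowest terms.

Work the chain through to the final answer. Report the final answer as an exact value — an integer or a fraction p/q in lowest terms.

Part 1: cross terms: (-26*-31 - -25*-17)=381, (-25*-9 - -13*-31)=-178, (-13*17 - -9*-9)=-302, (-9*16 - -13*17)=77, (-13*7 - -19*16)=213, (-19*-17 - -26*7)=505; twice the area = |696| = 696; area = 348; boundary points = 1 + 2 + 2 + 1 + 3 + 1 = 10; strictly interior points = area - boundary/2 + 1 = 344; answer 344
Part 2: B1 = 344; m = 3; a(2) = 2*(18) + 3*(3) = 45; iterating: a(2)=45, a(3)=144, a(4)=423, a(5)=1278, a(6)=3825, a(7)=11484, a(8)=34443, a(9)=103338, a(10)=310005, a(11)=930024, a(12)=2790063, a(13)=8370198, a(14)=25110585; answer 25110585
Part 3: B2 = 25110585; d = 5; total draws C(10,3) = 120; complement C(5,3) = 10; favorable 120 - 10 = 110; P = 11/12; answer 11/12

11/12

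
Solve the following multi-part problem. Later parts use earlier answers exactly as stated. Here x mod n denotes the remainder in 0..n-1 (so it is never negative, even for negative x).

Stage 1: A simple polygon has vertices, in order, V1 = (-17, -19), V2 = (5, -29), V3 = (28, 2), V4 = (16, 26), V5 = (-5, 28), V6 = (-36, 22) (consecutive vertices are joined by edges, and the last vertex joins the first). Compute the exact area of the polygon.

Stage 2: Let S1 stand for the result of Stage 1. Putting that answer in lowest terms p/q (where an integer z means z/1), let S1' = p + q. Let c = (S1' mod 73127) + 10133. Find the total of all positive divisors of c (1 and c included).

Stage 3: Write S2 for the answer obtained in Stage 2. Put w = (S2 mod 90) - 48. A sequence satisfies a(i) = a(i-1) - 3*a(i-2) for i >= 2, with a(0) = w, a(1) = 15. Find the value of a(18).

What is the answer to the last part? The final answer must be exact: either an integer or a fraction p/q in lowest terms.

108384

Stage 1: cross terms: (-17*-29 - 5*-19)=588, (5*2 - 28*-29)=822, (28*26 - 16*2)=696, (16*28 - -5*26)=578, (-5*22 - -36*28)=898, (-36*-19 - -17*22)=1058; twice the area = |4640| = 4640; area = 2320; answer 2320
Stage 2: S1 = 2320; threaded value p + q = 2321; c = 12454; 12454 = 2 * 13 * 479; sigma = (1 + 2) * (1 + 13) * (1 + 479) = 3 * 14 * 480 = 20160; answer 20160
Stage 3: S2 = 20160; w = -48; a(2) = 1*(15) - 3*(-48) = 159; iterating: a(2)=159, a(3)=114, a(4)=-363, a(5)=-705, a(6)=384, a(7)=2499, a(8)=1347, a(9)=-6150, a(10)=-10191, a(11)=8259, a(12)=38832, a(13)=14055, a(14)=-102441, a(15)=-144606, a(16)=162717, a(17)=596535, a(18)=108384; answer 108384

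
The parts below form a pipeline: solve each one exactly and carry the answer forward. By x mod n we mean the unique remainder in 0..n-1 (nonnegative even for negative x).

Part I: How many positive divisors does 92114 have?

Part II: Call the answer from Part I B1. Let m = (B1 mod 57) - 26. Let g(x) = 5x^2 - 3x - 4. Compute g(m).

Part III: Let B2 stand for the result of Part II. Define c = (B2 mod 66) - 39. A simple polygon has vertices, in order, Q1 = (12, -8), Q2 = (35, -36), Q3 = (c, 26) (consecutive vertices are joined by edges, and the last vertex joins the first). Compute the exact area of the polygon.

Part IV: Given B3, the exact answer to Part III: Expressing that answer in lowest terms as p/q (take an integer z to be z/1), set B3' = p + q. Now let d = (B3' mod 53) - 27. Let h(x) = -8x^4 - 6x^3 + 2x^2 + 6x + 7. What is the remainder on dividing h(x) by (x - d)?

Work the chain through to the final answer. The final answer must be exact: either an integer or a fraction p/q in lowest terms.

Part I: 92114 = 2 * 11 * 53 * 79; number of divisors = (1+1) * (1+1) * (1+1) * (1+1) = 16; answer 16
Part II: B1 = 16; m = -10; 5*(-10)^2 - 3*(-10)^1 - 4 = (500) + (30) + (-4) = 526; answer 526
Part III: B2 = 526; c = 25; cross terms: (12*-36 - 35*-8)=-152, (35*26 - 25*-36)=1810, (25*-8 - 12*26)=-512; twice the area = |1146| = 1146; area = 573; answer 573
Part IV: B3 = 573; threaded value p + q = 574; d = 17; remainder = value at the root: -8*(17)^4 - 6*(17)^3 + 2*(17)^2 + 6*(17)^1 + 7 = (-668168) + (-29478) + (578) + (102) + (7) = -696959; answer -696959

-696959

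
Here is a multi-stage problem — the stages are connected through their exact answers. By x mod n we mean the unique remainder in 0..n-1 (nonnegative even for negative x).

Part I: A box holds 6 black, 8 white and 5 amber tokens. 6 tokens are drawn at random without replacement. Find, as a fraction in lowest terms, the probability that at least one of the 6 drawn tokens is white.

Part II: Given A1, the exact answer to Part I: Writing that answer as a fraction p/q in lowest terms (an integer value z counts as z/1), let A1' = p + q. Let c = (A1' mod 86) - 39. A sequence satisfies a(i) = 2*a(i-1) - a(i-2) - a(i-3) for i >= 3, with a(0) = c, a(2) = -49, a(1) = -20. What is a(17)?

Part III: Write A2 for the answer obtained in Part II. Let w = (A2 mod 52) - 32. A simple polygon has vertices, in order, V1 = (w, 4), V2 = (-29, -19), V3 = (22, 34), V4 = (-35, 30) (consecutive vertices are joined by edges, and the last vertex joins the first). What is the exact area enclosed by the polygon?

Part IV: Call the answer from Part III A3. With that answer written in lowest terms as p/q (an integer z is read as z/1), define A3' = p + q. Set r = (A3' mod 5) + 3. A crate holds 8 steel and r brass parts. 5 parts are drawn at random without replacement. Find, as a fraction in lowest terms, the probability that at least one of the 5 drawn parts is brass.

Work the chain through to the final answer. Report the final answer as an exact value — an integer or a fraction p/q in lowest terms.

Part I: total draws C(19,6) = 27132; complement C(11,6) = 462; favorable 27132 - 462 = 26670; P = 635/646; answer 635/646
Part II: A1 = 635/646; threaded value p + q = 1281; c = 38; a(3) = 2*(-49) - 1*(-20) - 1*(38) = -116; iterating: a(3)=-116, a(4)=-163, a(5)=-161, a(6)=-43, a(7)=238, a(8)=680, a(9)=1165, a(10)=1412, a(11)=979, a(12)=-619, a(13)=-3629, a(14)=-7618, a(15)=-10988, a(16)=-10729, a(17)=-2852; answer -2852
Part III: A2 = -2852; w = -24; cross terms: (-24*-19 - -29*4)=572, (-29*34 - 22*-19)=-568, (22*30 - -35*34)=1850, (-35*4 - -24*30)=580; twice the area = |2434| = 2434; area = 1217; answer 1217
Part IV: A3 = 1217; threaded value p + q = 1218; r = 6; total draws C(14,5) = 2002; complement C(8,5) = 56; favorable 2002 - 56 = 1946; P = 139/143; answer 139/143

139/143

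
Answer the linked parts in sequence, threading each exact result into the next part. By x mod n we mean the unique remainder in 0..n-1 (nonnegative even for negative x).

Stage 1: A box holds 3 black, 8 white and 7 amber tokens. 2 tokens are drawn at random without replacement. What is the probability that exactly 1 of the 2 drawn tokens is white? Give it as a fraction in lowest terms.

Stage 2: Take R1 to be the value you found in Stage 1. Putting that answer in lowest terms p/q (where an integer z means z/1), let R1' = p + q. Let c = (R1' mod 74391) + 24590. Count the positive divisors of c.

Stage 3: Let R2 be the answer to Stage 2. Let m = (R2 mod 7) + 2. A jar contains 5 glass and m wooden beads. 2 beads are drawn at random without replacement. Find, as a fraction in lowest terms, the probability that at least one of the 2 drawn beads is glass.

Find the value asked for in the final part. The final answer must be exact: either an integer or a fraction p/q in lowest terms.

8/11

Stage 1: total draws C(18,2) = 153; favorable C(8,1)*C(10,1) = 80; P = 80/153; answer 80/153
Stage 2: R1 = 80/153; threaded value p + q = 233; c = 24823; 24823 = 103 * 241; number of divisors = (1+1) * (1+1) = 4; answer 4
Stage 3: R2 = 4; m = 6; total draws C(11,2) = 55; complement C(6,2) = 15; favorable 55 - 15 = 40; P = 8/11; answer 8/11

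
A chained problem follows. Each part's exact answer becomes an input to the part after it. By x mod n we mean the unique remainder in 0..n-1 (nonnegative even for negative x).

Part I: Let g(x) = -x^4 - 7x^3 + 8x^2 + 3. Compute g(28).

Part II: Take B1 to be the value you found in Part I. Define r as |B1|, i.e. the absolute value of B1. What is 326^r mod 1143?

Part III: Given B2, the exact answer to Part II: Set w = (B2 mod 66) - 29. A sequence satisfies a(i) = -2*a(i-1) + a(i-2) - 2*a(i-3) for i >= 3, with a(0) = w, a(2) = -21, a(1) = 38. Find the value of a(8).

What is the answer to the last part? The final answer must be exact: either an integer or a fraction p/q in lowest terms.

Part I: -1*(28)^4 - 7*(28)^3 + 8*(28)^2 + 3 = (-614656) + (-153664) + (6272) + (3) = -762045; answer -762045
Part II: B1 = -762045; r = 762045; squarings mod 1143: 326^1=326, 326^2=1120, 326^4=529, 326^8=949, 326^16=1060, 326^32=31, 326^64=961, 326^128=1120, 326^256=529, 326^512=949, 326^1024=1060, 326^2048=31, 326^4096=961, 326^8192=1120, 326^16384=529, 326^32768=949, 326^65536=1060, 326^131072=31, 326^262144=961, 326^524288=1120; 326^762045 = 326^1 * 326^4 * 326^8 * 326^16 * 326^32 * 326^128 * 326^8192 * 326^32768 * 326^65536 * 326^131072 * 326^524288 = 584 (mod 1143); answer 584
Part III: B2 = 584; w = 27; a(3) = -2*(-21) + 1*(38) - 2*(27) = 26; iterating: a(3)=26, a(4)=-149, a(5)=366, a(6)=-933, a(7)=2530, a(8)=-6725; answer -6725

-6725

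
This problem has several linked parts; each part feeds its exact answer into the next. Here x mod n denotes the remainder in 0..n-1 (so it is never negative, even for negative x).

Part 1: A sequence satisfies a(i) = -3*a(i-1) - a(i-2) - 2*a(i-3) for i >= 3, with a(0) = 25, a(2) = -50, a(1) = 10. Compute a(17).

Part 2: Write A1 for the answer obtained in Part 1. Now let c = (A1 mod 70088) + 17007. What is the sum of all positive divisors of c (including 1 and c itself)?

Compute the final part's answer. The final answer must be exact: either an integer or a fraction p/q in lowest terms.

Part 1: a(3) = -3*(-50) - 1*(10) - 2*(25) = 90; iterating: a(3)=90, a(4)=-240, a(5)=730, a(6)=-2130, a(7)=6140, a(8)=-17750, a(9)=51370, a(10)=-148640, a(11)=430050, a(12)=-1244250, a(13)=3599980, a(14)=-10415790, a(15)=30135890, a(16)=-87191840, a(17)=252271210; answer 252271210
Part 2: A1 = 252271210; c = 41505; 41505 = 3 * 5 * 2767; sigma = (1 + 3) * (1 + 5) * (1 + 2767) = 4 * 6 * 2768 = 66432; answer 66432

66432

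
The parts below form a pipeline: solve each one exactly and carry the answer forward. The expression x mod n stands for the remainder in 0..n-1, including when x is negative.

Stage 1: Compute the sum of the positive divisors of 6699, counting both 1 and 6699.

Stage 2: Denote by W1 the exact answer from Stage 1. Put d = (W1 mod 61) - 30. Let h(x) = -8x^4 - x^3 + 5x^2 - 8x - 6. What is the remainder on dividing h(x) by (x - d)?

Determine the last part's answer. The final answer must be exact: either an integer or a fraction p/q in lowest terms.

-1882458

Stage 1: 6699 = 3 * 7 * 11 * 29; sigma = (1 + 3) * (1 + 7) * (1 + 11) * (1 + 29) = 4 * 8 * 12 * 30 = 11520; answer 11520
Stage 2: W1 = 11520; d = 22; remainder = value at the root: -8*(22)^4 - 1*(22)^3 + 5*(22)^2 - 8*(22)^1 - 6 = (-1874048) + (-10648) + (2420) + (-176) + (-6) = -1882458; answer -1882458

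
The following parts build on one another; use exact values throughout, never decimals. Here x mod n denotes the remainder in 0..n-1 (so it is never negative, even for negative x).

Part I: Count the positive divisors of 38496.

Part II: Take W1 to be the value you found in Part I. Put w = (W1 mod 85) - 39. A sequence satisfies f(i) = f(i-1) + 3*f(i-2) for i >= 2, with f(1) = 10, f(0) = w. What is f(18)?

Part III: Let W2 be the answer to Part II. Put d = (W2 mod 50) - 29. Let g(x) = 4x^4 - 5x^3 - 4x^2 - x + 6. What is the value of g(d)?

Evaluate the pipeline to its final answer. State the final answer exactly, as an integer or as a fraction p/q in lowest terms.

Part I: 38496 = 2^5 * 3 * 401; number of divisors = (5+1) * (1+1) * (1+1) = 24; answer 24
Part II: W1 = 24; w = -15; f(2) = 1*(10) + 3*(-15) = -35; iterating: f(2)=-35, f(3)=-5, f(4)=-110, f(5)=-125, f(6)=-455, f(7)=-830, f(8)=-2195, f(9)=-4685, f(10)=-11270, f(11)=-25325, f(12)=-59135, f(13)=-135110, f(14)=-312515, f(15)=-717845, f(16)=-1655390, f(17)=-3808925, f(18)=-8775095; answer -8775095
Part III: W2 = -8775095; d = -24; 4*(-24)^4 - 5*(-24)^3 - 4*(-24)^2 - 1*(-24)^1 + 6 = (1327104) + (69120) + (-2304) + (24) + (6) = 1393950; answer 1393950

1393950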